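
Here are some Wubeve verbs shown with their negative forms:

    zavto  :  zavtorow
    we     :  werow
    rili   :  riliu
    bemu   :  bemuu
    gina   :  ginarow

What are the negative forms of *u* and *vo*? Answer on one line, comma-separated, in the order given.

The alternation tracks the last vowel of the stem — -u when the last vowel of the stem is a high vowel (*rili*, *bemu*); -row when the last vowel of the stem is a non-high vowel (*zavto*, *we*, *gina*).
*u*: last vowel = /u/, a high vowel → -u → *uu*.
Since the last vowel of *vo* is /o/ (a non-high vowel), it takes -row, giving *vorow*.

uu, vorow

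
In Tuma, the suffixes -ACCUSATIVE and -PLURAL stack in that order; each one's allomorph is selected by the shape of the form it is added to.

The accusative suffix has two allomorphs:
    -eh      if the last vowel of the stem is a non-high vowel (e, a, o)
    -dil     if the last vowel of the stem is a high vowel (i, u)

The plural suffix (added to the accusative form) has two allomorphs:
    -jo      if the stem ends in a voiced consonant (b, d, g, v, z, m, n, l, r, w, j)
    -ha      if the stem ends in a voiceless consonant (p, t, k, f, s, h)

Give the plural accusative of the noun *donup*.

donupdiljo

*donup* — last vowel /u/ (a high vowel) → -dil → *donupdil*.
The accusative form *donupdil* — final consonant /l/ (voiced) → -jo → *donupdiljo*.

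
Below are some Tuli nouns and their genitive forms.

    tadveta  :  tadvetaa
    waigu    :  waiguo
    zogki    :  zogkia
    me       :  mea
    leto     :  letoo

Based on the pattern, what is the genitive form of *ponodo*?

The pattern is rounding harmony: -o when the last vowel of the stem is a rounded vowel (*waigu*, *leto*); -a when the last vowel of the stem is an unrounded vowel (*tadveta*, *zogki*, *me*).
*ponodo* — last vowel /o/ (a rounded vowel) → -o → *ponodoo*.

ponodoo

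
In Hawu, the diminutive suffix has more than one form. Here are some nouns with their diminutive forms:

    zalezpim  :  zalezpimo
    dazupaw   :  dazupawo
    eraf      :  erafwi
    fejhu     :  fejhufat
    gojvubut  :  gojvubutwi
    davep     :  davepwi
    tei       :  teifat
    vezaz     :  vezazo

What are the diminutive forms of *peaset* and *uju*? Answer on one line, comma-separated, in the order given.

peasetwi, ujufat

Looking at the final sound of each stem: -wi when the stem ends in a voiceless consonant (*eraf*, *gojvubut*, *davep*); -o when the stem ends in a voiced consonant (*zalezpim*, *dazupaw*, *vezaz*); -fat when the stem ends in a vowel (*fejhu*, *tei*).
*peaset*: final sound = /t/, a voiceless consonant → -wi → *peasetwi*.
*uju*: final sound = /u/, a vowel → -fat → *ujufat*.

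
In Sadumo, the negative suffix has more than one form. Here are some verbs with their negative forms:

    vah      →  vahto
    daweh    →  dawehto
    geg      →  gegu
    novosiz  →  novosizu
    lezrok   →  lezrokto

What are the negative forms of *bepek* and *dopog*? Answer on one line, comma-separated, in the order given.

Looking at the final consonant of each stem: -to when the stem ends in a voiceless consonant (*vah*, *daweh*, *lezrok*); -u when the stem ends in a voiced consonant (*geg*, *novosiz*).
*bepek*: final consonant = /k/, voiceless → -to → *bepekto*.
Since the final consonant of *dopog* is /g/ (voiced), it takes -u, giving *dopogu*.

bepekto, dopogu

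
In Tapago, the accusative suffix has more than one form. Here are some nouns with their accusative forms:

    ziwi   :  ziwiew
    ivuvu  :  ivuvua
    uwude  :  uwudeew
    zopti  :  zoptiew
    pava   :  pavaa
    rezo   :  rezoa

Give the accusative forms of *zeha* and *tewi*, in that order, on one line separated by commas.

The pattern is front/back vowel harmony: -ew when the last vowel of the stem is a front vowel (*ziwi*, *uwude*, *zopti*); -a when the last vowel of the stem is a back vowel (*ivuvu*, *pava*, *rezo*).
*zeha* — last vowel /a/ (a back vowel) → -a → *zehaa*.
Since the last vowel of *tewi* is /i/ (a front vowel), it takes -ew, giving *tewiew*.

zehaa, tewiew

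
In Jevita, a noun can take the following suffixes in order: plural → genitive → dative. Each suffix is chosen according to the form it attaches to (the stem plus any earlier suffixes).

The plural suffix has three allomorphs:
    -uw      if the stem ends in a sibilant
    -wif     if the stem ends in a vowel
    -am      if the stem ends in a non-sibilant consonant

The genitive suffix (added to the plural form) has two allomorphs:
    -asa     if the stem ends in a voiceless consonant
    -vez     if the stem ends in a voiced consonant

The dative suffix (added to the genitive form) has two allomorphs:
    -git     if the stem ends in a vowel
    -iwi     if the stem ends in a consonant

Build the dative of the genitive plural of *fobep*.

fobepamveziwi

*fobep* — final sound /p/ (a non-sibilant consonant) → -am → *fobepam*.
The plural form *fobepam*: final consonant = /m/, voiced → -vez → *fobepamvez*.
The genitive form *fobepamvez* — final sound /z/ (a consonant) → -iwi → *fobepamveziwi*.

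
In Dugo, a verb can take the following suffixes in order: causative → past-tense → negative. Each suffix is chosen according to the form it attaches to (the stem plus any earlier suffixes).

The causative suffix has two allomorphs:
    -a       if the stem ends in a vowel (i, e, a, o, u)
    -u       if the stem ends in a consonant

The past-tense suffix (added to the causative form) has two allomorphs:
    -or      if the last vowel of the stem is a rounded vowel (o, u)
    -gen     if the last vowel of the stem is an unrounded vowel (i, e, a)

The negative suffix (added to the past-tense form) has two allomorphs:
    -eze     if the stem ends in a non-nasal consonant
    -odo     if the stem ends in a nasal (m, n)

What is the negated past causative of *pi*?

piagenodo

Since the final sound of *pi* is /i/ (a vowel), it takes -a, giving *pia*.
Since the last vowel of the causative form *pia* is /a/ (an unrounded vowel), it takes -gen, giving *piagen*.
Since the final consonant of the past-tense form *piagen* is /n/ (a nasal), it takes -odo, giving *piagenodo*.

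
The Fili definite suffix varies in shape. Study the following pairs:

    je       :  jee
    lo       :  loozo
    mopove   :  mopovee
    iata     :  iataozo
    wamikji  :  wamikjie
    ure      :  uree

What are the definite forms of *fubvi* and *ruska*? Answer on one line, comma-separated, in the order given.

The pattern is front/back vowel harmony: -e when the last vowel of the stem is a front vowel (*je*, *mopove*, *wamikji*, *ure*); -ozo when the last vowel of the stem is a back vowel (*lo*, *iata*).
The last vowel of *fubvi* is /i/, which is a front vowel, so the suffix is -e, giving *fubvie*.
*ruska*: last vowel = /a/, a back vowel → -ozo → *ruskaozo*.

fubvie, ruskaozo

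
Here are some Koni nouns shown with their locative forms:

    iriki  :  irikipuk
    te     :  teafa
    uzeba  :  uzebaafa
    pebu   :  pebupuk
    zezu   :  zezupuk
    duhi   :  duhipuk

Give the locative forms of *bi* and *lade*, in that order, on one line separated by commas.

The pattern is height harmony: -puk when the last vowel of the stem is a high vowel (*iriki*, *pebu*, *zezu*, *duhi*); -afa when the last vowel of the stem is a non-high vowel (*te*, *uzeba*).
The last vowel of *bi* is /i/, which is a high vowel, so the suffix is -puk, giving *bipuk*.
The last vowel of *lade* is /e/, which is a non-high vowel, so the suffix is -afa, giving *ladeafa*.

bipuk, ladeafa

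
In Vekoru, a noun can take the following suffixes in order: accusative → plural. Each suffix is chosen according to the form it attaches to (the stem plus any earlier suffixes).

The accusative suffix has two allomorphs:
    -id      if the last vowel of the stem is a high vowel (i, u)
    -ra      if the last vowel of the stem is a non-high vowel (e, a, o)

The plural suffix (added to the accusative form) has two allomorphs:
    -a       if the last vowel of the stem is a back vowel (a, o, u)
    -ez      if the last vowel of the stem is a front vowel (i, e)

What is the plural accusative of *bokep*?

*bokep*: last vowel = /e/, a non-high vowel → -ra → *bokepra*.
The last vowel of the accusative form *bokepra* is /a/, which is a back vowel, so the plural suffix is -a, giving *bokepraa*.

bokepraa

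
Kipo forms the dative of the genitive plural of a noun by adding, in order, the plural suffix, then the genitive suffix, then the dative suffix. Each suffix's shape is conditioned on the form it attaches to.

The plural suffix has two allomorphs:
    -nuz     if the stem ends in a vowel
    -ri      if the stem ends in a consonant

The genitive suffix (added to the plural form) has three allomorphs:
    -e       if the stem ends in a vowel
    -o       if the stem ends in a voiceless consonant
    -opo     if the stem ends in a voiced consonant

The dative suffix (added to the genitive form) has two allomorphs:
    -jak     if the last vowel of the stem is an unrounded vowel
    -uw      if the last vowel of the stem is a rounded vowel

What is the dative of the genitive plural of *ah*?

ahriejak

The final sound of *ah* is /h/, which is a consonant, so the plural suffix is -ri, giving *ahri*.
The plural form *ahri* — final sound /i/ (a vowel) → -e → *ahrie*.
The genitive form *ahrie* — last vowel /e/ (an unrounded vowel) → -jak → *ahriejak*.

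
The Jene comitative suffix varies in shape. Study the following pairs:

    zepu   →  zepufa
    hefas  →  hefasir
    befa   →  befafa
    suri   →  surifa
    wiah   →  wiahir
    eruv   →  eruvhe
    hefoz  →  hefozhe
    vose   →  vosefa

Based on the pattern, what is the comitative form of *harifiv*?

harifivhe

The pattern is voicing of the final sound: -ir when the stem ends in a voiceless consonant (*hefas*, *wiah*); -he when the stem ends in a voiced consonant (*eruv*, *hefoz*); -fa when the stem ends in a vowel (*zepu*, *befa*, *suri*, *vose*).
The final sound of *harifiv* is /v/, which is a voiced consonant, so the suffix is -he, giving *harifivhe*.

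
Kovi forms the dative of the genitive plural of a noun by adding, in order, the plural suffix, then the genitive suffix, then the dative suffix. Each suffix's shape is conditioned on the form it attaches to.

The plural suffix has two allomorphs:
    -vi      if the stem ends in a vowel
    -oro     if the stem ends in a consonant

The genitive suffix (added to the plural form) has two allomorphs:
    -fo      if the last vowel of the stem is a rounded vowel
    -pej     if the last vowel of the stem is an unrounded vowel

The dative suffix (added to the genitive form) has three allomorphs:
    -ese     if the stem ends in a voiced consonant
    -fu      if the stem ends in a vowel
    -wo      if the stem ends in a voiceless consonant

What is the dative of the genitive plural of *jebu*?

jebuvipejese

Since the final sound of *jebu* is /u/ (a vowel), it takes -vi, giving *jebuvi*.
The plural form *jebuvi*: last vowel = /i/, an unrounded vowel → -pej → *jebuvipej*.
The final sound of the genitive form *jebuvipej* is /j/, which is a voiced consonant, so the dative suffix is -ese, giving *jebuvipejese*.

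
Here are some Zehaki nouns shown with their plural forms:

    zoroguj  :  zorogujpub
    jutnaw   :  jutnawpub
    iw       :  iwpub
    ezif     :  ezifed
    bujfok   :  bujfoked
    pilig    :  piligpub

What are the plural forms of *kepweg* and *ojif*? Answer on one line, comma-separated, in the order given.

kepwegpub, ojifed

Looking at the final consonant of each stem: -ed when the stem ends in a voiceless consonant (*ezif*, *bujfok*); -pub when the stem ends in a voiced consonant (*zoroguj*, *jutnaw*, *iw*, *pilig*).
*kepweg*: final consonant = /g/, voiced → -pub → *kepwegpub*.
*ojif*: final consonant = /f/, voiceless → -ed → *ojifed*.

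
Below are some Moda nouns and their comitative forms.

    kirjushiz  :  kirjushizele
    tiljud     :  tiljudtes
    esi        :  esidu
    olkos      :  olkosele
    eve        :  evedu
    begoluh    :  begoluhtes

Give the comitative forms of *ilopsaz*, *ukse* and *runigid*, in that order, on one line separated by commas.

ilopsazele, uksedu, runigidtes

The suffix is conditioned by the final sound: -ele when the stem ends in a sibilant (*kirjushiz*, *olkos*); -tes when the stem ends in a non-sibilant consonant (*tiljud*, *begoluh*); -du when the stem ends in a vowel (*esi*, *eve*).
*ilopsaz* — final sound /z/ (a sibilant) → -ele → *ilopsazele*.
*ukse*: final sound = /e/, a vowel → -du → *uksedu*.
The final sound of *runigid* is /d/, which is a non-sibilant consonant, so the suffix is -tes, giving *runigidtes*.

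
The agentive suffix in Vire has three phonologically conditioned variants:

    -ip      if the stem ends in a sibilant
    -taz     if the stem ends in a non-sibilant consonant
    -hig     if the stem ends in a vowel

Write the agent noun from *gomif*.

gomiftaz

The final sound of *gomif* is /f/, which is a non-sibilant consonant, so the suffix is -taz, giving *gomiftaz*.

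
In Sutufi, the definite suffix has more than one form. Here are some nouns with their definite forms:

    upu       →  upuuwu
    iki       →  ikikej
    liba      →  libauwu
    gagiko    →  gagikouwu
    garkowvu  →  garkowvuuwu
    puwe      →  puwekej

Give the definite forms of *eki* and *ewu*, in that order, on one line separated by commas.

ekikej, ewuuwu

The pattern is front/back vowel harmony: -kej when the last vowel of the stem is a front vowel (*iki*, *puwe*); -uwu when the last vowel of the stem is a back vowel (*upu*, *liba*, *gagiko*, *garkowvu*).
Since the last vowel of *eki* is /i/ (a front vowel), it takes -kej, giving *ekikej*.
Since the last vowel of *ewu* is /u/ (a back vowel), it takes -uwu, giving *ewuuwu*.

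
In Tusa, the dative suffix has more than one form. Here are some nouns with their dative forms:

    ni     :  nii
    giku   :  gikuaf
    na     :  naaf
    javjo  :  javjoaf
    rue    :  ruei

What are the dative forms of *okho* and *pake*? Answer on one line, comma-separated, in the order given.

The pattern is front/back vowel harmony: -i when the last vowel of the stem is a front vowel (*ni*, *rue*); -af when the last vowel of the stem is a back vowel (*giku*, *na*, *javjo*).
*okho* — last vowel /o/ (a back vowel) → -af → *okhoaf*.
*pake*: last vowel = /e/, a front vowel → -i → *pakei*.

okhoaf, pakei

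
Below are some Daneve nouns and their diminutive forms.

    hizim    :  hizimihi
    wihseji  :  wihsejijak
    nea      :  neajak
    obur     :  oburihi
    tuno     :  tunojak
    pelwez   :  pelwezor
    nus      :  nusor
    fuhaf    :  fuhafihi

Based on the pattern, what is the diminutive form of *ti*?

The alternation tracks the final sound of the stem — -or when the stem ends in a sibilant (*pelwez*, *nus*); -ihi when the stem ends in a non-sibilant consonant (*hizim*, *obur*, *fuhaf*); -jak when the stem ends in a vowel (*wihseji*, *nea*, *tuno*).
Since the final sound of *ti* is /i/ (a vowel), it takes -jak, giving *tijak*.

tijak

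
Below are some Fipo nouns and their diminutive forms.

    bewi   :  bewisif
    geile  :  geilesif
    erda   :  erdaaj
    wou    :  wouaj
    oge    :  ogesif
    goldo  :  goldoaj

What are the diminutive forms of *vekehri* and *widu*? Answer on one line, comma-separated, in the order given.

vekehrisif, widuaj

The suffix is conditioned by the last vowel: -sif when the last vowel of the stem is a front vowel (*bewi*, *geile*, *oge*); -aj when the last vowel of the stem is a back vowel (*erda*, *wou*, *goldo*).
*vekehri* — last vowel /i/ (a front vowel) → -sif → *vekehrisif*.
*widu* — last vowel /u/ (a back vowel) → -aj → *widuaj*.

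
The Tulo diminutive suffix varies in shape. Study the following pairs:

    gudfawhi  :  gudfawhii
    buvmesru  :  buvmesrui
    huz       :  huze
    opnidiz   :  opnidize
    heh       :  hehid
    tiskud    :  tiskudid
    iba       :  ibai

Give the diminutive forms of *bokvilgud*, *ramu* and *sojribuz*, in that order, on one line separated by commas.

bokvilgudid, ramui, sojribuze

The suffix is conditioned by the final sound: -e when the stem ends in a sibilant (*huz*, *opnidiz*); -id when the stem ends in a non-sibilant consonant (*heh*, *tiskud*); -i when the stem ends in a vowel (*gudfawhi*, *buvmesru*, *iba*).
*bokvilgud* — final sound /d/ (a non-sibilant consonant) → -id → *bokvilgudid*.
The final sound of *ramu* is /u/, which is a vowel, so the suffix is -i, giving *ramui*.
Since the final sound of *sojribuz* is /z/ (a sibilant), it takes -e, giving *sojribuze*.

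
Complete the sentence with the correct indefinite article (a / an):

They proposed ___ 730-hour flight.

a

The indefinite article is chosen by the initial *sound* of the following word, not its spelling.
The number *730* is spoken "seven hundred …", beginning with /ˈsɛvən/ — a consonant sound.
So the article is *a*: They proposed a 730-hour flight.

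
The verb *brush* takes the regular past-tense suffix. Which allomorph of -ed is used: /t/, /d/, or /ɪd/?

The stem *brush* ends in a voiceless consonant other than /t/.
The -ed suffix is realized as /ɪd/ after /t, d/; as /t/ after other voiceless consonants; and as /d/ after other voiced sounds.
So -ed on *brush* is pronounced /t/.

/t/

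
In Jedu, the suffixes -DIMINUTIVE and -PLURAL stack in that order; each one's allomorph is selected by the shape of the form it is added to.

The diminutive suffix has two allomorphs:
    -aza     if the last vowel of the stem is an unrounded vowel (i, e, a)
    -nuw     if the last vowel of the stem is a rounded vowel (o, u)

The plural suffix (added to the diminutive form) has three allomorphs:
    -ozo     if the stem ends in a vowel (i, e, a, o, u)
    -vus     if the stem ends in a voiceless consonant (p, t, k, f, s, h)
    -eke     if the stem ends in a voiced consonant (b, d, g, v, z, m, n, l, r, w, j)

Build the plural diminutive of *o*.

Since the last vowel of *o* is /o/ (a rounded vowel), it takes -nuw, giving *onuw*.
The diminutive form *onuw*: final sound = /w/, a voiced consonant → -eke → *onuweke*.

onuweke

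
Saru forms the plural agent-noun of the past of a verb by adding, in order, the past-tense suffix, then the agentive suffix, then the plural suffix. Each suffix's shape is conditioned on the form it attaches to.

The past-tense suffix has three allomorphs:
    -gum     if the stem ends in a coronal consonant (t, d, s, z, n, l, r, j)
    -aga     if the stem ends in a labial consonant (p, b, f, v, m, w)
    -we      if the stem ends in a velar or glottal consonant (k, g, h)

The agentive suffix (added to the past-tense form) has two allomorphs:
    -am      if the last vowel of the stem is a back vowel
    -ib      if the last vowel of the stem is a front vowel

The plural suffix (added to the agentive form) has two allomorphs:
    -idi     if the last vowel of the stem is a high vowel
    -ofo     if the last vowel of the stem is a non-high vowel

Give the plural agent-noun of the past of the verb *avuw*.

*avuw*: final consonant = /w/, labial → -aga → *avuwaga*.
The past-tense form *avuwaga*: last vowel = /a/, a back vowel → -am → *avuwagaam*.
The agentive form *avuwagaam* — last vowel /a/ (a non-high vowel) → -ofo → *avuwagaamofo*.

avuwagaamofo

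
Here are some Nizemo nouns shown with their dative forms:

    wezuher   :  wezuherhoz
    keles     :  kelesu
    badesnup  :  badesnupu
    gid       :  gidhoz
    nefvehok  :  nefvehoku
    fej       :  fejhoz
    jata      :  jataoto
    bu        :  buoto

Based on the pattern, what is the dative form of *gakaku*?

The suffix is conditioned by the final sound: -u when the stem ends in a voiceless consonant (*keles*, *badesnup*, *nefvehok*); -hoz when the stem ends in a voiced consonant (*wezuher*, *gid*, *fej*); -oto when the stem ends in a vowel (*jata*, *bu*).
*gakaku*: final sound = /u/, a vowel → -oto → *gakakuoto*.

gakakuoto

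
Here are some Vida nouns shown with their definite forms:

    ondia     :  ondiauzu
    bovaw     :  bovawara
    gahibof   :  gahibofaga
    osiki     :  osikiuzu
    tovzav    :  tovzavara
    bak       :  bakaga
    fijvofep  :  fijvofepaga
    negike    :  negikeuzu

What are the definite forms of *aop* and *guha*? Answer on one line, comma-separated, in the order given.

The alternation tracks the final sound of the stem — -aga when the stem ends in a voiceless consonant (*gahibof*, *bak*, *fijvofep*); -ara when the stem ends in a voiced consonant (*bovaw*, *tovzav*); -uzu when the stem ends in a vowel (*ondia*, *osiki*, *negike*).
The final sound of *aop* is /p/, which is a voiceless consonant, so the suffix is -aga, giving *aopaga*.
The final sound of *guha* is /a/, which is a vowel, so the suffix is -uzu, giving *guhauzu*.

aopaga, guhauzu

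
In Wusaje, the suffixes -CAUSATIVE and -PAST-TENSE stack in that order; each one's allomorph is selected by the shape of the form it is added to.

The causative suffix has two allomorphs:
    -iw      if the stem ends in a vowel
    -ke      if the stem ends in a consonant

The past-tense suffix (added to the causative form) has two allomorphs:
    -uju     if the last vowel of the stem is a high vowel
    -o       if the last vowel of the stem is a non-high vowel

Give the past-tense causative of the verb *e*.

*e* — final sound /e/ (a vowel) → -iw → *eiw*.
The causative form *eiw*: last vowel = /i/, a high vowel → -uju → *eiwuju*.

eiwuju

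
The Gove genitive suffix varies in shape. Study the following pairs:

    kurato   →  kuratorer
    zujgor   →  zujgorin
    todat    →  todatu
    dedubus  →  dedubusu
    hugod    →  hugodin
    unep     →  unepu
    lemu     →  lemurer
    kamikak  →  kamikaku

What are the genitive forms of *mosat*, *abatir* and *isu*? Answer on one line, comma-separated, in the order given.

The suffix is conditioned by the final sound: -u when the stem ends in a voiceless consonant (*todat*, *dedubus*, *unep*, *kamikak*); -in when the stem ends in a voiced consonant (*zujgor*, *hugod*); -rer when the stem ends in a vowel (*kurato*, *lemu*).
Since the final sound of *mosat* is /t/ (a voiceless consonant), it takes -u, giving *mosatu*.
Since the final sound of *abatir* is /r/ (a voiced consonant), it takes -in, giving *abatirin*.
*isu*: final sound = /u/, a vowel → -rer → *isurer*.

mosatu, abatirin, isurer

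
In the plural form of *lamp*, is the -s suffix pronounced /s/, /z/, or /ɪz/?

The stem *lamp* ends in a voiceless non-sibilant consonant.
The plural suffix surfaces as /ɪz/ after sibilants, /s/ after other voiceless consonants, and /z/ after other voiced sounds.
So the plural -s on *lamp* is pronounced /s/.

/s/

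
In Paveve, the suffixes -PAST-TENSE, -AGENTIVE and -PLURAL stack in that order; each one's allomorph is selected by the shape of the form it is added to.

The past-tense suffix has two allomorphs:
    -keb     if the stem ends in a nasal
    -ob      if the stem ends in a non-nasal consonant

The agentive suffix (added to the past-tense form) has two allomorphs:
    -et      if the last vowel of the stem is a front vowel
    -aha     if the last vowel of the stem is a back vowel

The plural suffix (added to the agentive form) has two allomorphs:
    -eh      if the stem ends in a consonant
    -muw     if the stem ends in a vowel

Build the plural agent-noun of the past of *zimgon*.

zimgonkebeteh

*zimgon*: final consonant = /n/, a nasal → -keb → *zimgonkeb*.
The past-tense form *zimgonkeb*: last vowel = /e/, a front vowel → -et → *zimgonkebet*.
The final sound of the agentive form *zimgonkebet* is /t/, which is a consonant, so the plural suffix is -eh, giving *zimgonkebeteh*.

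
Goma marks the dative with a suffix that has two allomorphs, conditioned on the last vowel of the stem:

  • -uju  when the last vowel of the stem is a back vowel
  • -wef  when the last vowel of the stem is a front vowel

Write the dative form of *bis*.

*bis* — last vowel /i/ (a front vowel) → -wef → *biswef*.

biswef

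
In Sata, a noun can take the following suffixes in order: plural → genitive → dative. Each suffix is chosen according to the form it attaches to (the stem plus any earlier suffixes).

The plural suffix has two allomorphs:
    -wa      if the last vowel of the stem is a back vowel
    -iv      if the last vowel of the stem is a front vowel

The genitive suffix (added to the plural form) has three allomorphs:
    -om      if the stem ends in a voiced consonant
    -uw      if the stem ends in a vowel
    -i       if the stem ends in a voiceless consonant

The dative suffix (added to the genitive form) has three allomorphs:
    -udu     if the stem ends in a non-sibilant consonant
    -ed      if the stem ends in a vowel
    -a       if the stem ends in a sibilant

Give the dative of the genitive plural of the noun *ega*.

egawauwudu

Since the last vowel of *ega* is /a/ (a back vowel), it takes -wa, giving *egawa*.
The plural form *egawa* — final sound /a/ (a vowel) → -uw → *egawauw*.
Since the final sound of the genitive form *egawauw* is /w/ (a non-sibilant consonant), it takes -udu, giving *egawauwudu*.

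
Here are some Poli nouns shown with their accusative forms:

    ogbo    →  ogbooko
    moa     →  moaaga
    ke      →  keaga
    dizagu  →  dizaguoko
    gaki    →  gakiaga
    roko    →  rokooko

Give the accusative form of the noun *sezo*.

sezooko

Looking at the last vowel of each stem: -oko when the last vowel of the stem is a rounded vowel (*ogbo*, *dizagu*, *roko*); -aga when the last vowel of the stem is an unrounded vowel (*moa*, *ke*, *gaki*).
The last vowel of *sezo* is /o/, which is a rounded vowel, so the suffix is -oko, giving *sezooko*.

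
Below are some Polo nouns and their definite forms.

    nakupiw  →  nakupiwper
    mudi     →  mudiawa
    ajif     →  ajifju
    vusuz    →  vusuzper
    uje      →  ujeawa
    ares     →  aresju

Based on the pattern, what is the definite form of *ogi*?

The pattern is voicing of the final sound: -ju when the stem ends in a voiceless consonant (*ajif*, *ares*); -per when the stem ends in a voiced consonant (*nakupiw*, *vusuz*); -awa when the stem ends in a vowel (*mudi*, *uje*).
The final sound of *ogi* is /i/, which is a vowel, so the suffix is -awa, giving *ogiawa*.

ogiawa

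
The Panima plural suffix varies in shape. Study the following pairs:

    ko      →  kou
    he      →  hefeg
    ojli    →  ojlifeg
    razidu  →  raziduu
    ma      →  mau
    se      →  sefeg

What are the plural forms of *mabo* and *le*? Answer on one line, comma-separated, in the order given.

mabou, lefeg

The suffix is conditioned by the last vowel: -feg when the last vowel of the stem is a front vowel (*he*, *ojli*, *se*); -u when the last vowel of the stem is a back vowel (*ko*, *razidu*, *ma*).
The last vowel of *mabo* is /o/, which is a back vowel, so the suffix is -u, giving *mabou*.
The last vowel of *le* is /e/, which is a front vowel, so the suffix is -feg, giving *lefeg*.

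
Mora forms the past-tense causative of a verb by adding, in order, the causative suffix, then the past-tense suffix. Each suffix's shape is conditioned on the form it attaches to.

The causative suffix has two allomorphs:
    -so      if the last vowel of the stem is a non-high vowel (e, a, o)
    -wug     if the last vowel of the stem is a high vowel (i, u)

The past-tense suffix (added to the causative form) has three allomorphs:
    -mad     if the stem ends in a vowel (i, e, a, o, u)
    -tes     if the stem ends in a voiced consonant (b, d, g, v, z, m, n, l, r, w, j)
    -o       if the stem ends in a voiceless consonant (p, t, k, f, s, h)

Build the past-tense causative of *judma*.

Since the last vowel of *judma* is /a/ (a non-high vowel), it takes -so, giving *judmaso*.
The final sound of the causative form *judmaso* is /o/, which is a vowel, so the past-tense suffix is -mad, giving *judmasomad*.

judmasomad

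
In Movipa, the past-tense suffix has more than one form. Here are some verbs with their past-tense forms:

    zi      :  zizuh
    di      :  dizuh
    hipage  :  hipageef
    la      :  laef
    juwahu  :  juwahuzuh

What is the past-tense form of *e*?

The alternation tracks the last vowel of the stem — -zuh when the last vowel of the stem is a high vowel (*zi*, *di*, *juwahu*); -ef when the last vowel of the stem is a non-high vowel (*hipage*, *la*).
*e* — last vowel /e/ (a non-high vowel) → -ef → *eef*.

eef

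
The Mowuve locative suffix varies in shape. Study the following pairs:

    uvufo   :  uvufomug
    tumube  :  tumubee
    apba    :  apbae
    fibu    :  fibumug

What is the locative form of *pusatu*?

pusatumug

Looking at the last vowel of each stem: -mug when the last vowel of the stem is a rounded vowel (*uvufo*, *fibu*); -e when the last vowel of the stem is an unrounded vowel (*tumube*, *apba*).
The last vowel of *pusatu* is /u/, which is a rounded vowel, so the suffix is -mug, giving *pusatumug*.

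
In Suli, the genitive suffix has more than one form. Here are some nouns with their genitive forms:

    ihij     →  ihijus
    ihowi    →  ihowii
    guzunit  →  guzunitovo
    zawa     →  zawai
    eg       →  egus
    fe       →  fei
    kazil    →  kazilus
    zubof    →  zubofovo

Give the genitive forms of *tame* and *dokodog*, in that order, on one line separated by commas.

Looking at the final sound of each stem: -ovo when the stem ends in a voiceless consonant (*guzunit*, *zubof*); -us when the stem ends in a voiced consonant (*ihij*, *eg*, *kazil*); -i when the stem ends in a vowel (*ihowi*, *zawa*, *fe*).
Since the final sound of *tame* is /e/ (a vowel), it takes -i, giving *tamei*.
*dokodog* — final sound /g/ (a voiced consonant) → -us → *dokodogus*.

tamei, dokodogus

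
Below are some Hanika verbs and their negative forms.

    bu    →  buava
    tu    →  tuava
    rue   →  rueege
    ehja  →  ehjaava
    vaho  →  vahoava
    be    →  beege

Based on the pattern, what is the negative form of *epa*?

The alternation tracks the last vowel of the stem — -ege when the last vowel of the stem is a front vowel (*rue*, *be*); -ava when the last vowel of the stem is a back vowel (*bu*, *tu*, *ehja*, *vaho*).
*epa* — last vowel /a/ (a back vowel) → -ava → *epaava*.

epaava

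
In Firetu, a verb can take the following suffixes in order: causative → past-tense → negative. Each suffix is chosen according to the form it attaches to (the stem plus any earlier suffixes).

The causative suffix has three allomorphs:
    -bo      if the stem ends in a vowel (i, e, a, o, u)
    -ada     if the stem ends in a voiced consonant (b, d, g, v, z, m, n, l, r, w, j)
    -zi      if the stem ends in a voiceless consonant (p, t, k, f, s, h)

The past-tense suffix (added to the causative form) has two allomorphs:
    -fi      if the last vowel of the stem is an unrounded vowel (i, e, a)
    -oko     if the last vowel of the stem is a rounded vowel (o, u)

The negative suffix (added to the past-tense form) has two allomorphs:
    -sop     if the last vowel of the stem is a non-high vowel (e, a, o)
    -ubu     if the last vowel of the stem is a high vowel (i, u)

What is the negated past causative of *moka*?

mokabookosop

*moka*: final sound = /a/, a vowel → -bo → *mokabo*.
Since the last vowel of the causative form *mokabo* is /o/ (a rounded vowel), it takes -oko, giving *mokabooko*.
Since the last vowel of the past-tense form *mokabooko* is /o/ (a non-high vowel), it takes -sop, giving *mokabookosop*.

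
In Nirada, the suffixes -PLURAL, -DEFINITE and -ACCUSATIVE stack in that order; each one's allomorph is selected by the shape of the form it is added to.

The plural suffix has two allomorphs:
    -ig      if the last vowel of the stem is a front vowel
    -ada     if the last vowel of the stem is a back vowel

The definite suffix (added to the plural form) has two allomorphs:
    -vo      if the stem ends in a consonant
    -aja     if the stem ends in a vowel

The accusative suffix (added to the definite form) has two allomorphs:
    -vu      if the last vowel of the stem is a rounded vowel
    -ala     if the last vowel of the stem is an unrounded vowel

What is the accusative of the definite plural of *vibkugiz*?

vibkugizigvovu

The last vowel of *vibkugiz* is /i/, which is a front vowel, so the plural suffix is -ig, giving *vibkugizig*.
The plural form *vibkugizig*: final sound = /g/, a consonant → -vo → *vibkugizigvo*.
The last vowel of the definite form *vibkugizigvo* is /o/, which is a rounded vowel, so the accusative suffix is -vu, giving *vibkugizigvovu*.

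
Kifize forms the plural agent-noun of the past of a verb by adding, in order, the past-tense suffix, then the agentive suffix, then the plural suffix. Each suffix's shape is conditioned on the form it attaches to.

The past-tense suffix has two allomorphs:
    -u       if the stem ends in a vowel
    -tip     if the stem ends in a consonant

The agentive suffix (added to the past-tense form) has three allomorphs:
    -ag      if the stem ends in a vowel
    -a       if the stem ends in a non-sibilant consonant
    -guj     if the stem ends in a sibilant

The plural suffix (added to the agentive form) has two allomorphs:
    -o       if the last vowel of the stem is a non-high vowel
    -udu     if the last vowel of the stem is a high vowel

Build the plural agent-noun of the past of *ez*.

*ez* — final sound /z/ (a consonant) → -tip → *eztip*.
The past-tense form *eztip*: final sound = /p/, a non-sibilant consonant → -a → *eztipa*.
The agentive form *eztipa* — last vowel /a/ (a non-high vowel) → -o → *eztipao*.

eztipao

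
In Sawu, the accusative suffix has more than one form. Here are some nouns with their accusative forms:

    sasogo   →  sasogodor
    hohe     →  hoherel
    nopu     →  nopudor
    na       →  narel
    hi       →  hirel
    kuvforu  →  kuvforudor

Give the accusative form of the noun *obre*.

The suffix is conditioned by the last vowel: -dor when the last vowel of the stem is a rounded vowel (*sasogo*, *nopu*, *kuvforu*); -rel when the last vowel of the stem is an unrounded vowel (*hohe*, *na*, *hi*).
*obre* — last vowel /e/ (an unrounded vowel) → -rel → *obrerel*.

obrerel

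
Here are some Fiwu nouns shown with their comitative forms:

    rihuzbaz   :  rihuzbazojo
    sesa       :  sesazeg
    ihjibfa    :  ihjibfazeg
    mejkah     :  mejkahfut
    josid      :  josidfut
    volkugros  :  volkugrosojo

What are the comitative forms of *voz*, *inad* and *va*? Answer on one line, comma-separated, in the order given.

Looking at the final sound of each stem: -ojo when the stem ends in a sibilant (*rihuzbaz*, *volkugros*); -fut when the stem ends in a non-sibilant consonant (*mejkah*, *josid*); -zeg when the stem ends in a vowel (*sesa*, *ihjibfa*).
The final sound of *voz* is /z/, which is a sibilant, so the suffix is -ojo, giving *vozojo*.
*inad* — final sound /d/ (a non-sibilant consonant) → -fut → *inadfut*.
Since the final sound of *va* is /a/ (a vowel), it takes -zeg, giving *vazeg*.

vozojo, inadfut, vazeg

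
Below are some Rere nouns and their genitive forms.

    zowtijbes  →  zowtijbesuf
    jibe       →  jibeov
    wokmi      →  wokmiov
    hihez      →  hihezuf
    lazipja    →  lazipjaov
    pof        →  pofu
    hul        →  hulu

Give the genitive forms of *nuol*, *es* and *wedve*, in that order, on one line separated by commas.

nuolu, esuf, wedveov

The alternation tracks the final sound of the stem — -uf when the stem ends in a sibilant (*zowtijbes*, *hihez*); -u when the stem ends in a non-sibilant consonant (*pof*, *hul*); -ov when the stem ends in a vowel (*jibe*, *wokmi*, *lazipja*).
*nuol*: final sound = /l/, a non-sibilant consonant → -u → *nuolu*.
Since the final sound of *es* is /s/ (a sibilant), it takes -uf, giving *esuf*.
*wedve*: final sound = /e/, a vowel → -ov → *wedveov*.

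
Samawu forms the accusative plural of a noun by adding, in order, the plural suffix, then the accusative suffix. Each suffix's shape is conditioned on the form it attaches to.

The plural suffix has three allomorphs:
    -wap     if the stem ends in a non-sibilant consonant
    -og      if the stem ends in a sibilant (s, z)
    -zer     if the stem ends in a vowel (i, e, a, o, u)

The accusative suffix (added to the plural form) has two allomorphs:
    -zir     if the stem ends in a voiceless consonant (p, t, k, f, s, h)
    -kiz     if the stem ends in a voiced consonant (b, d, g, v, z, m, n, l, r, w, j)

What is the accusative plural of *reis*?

reisogkiz

*reis* — final sound /s/ (a sibilant) → -og → *reisog*.
The plural form *reisog* — final consonant /g/ (voiced) → -kiz → *reisogkiz*.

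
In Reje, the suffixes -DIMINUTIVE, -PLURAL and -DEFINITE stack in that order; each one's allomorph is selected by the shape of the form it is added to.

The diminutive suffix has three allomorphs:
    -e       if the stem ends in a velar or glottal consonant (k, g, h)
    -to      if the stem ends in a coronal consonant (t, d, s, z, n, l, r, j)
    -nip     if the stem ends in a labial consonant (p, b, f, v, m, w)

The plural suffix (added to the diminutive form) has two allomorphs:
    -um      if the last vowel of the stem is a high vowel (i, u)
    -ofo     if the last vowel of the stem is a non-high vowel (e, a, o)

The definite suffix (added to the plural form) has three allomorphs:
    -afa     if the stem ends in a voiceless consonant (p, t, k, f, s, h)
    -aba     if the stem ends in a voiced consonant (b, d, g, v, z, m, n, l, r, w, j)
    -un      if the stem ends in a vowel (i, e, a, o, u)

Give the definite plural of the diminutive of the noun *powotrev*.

powotrevnipumaba

*powotrev* — final consonant /v/ (labial) → -nip → *powotrevnip*.
Since the last vowel of the diminutive form *powotrevnip* is /i/ (a high vowel), it takes -um, giving *powotrevnipum*.
The final sound of the plural form *powotrevnipum* is /m/, which is a voiced consonant, so the definite suffix is -aba, giving *powotrevnipumaba*.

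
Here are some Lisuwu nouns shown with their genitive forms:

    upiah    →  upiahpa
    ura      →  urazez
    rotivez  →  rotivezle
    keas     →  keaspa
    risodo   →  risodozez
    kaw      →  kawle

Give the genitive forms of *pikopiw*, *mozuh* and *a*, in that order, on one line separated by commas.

Looking at the final sound of each stem: -pa when the stem ends in a voiceless consonant (*upiah*, *keas*); -le when the stem ends in a voiced consonant (*rotivez*, *kaw*); -zez when the stem ends in a vowel (*ura*, *risodo*).
*pikopiw*: final sound = /w/, a voiced consonant → -le → *pikopiwle*.
*mozuh*: final sound = /h/, a voiceless consonant → -pa → *mozuhpa*.
*a* — final sound /a/ (a vowel) → -zez → *azez*.

pikopiwle, mozuhpa, azez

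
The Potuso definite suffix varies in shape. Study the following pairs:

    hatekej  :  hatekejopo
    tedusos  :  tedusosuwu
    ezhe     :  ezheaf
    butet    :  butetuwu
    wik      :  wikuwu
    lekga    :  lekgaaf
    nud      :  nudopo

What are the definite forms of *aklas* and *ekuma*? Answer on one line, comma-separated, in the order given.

aklasuwu, ekumaaf

The alternation tracks the final sound of the stem — -uwu when the stem ends in a voiceless consonant (*tedusos*, *butet*, *wik*); -opo when the stem ends in a voiced consonant (*hatekej*, *nud*); -af when the stem ends in a vowel (*ezhe*, *lekga*).
*aklas* — final sound /s/ (a voiceless consonant) → -uwu → *aklasuwu*.
The final sound of *ekuma* is /a/, which is a vowel, so the suffix is -af, giving *ekumaaf*.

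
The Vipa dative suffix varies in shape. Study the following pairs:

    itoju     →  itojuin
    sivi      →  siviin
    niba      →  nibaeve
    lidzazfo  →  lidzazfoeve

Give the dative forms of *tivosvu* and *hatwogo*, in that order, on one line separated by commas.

The pattern is height harmony: -in when the last vowel of the stem is a high vowel (*itoju*, *sivi*); -eve when the last vowel of the stem is a non-high vowel (*niba*, *lidzazfo*).
*tivosvu* — last vowel /u/ (a high vowel) → -in → *tivosvuin*.
Since the last vowel of *hatwogo* is /o/ (a non-high vowel), it takes -eve, giving *hatwogoeve*.

tivosvuin, hatwogoeve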